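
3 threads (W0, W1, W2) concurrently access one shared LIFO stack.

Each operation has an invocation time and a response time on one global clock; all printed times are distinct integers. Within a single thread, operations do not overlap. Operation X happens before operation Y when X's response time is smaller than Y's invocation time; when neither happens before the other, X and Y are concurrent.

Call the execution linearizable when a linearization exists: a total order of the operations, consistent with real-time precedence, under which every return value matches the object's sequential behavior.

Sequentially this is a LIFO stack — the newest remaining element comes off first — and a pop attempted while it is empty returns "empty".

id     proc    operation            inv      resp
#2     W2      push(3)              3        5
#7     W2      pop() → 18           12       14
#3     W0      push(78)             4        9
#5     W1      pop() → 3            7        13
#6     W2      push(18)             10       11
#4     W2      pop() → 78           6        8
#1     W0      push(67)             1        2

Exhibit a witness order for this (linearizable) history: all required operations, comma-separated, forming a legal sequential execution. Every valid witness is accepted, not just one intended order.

#1, #2, #3, #4, #5, #6, #7

step 1: #1 push(67) — stack <67>
step 2: #2 push(3) — stack <67,3>
step 3: #3 push(78) — stack <67,3,78>
step 4: #4 pop() → 78 — stack <67,3>
step 5: #5 pop() → 3 — stack <67>
step 6: #6 push(18) — stack <67,18>
step 7: #7 pop() → 18 — stack <67>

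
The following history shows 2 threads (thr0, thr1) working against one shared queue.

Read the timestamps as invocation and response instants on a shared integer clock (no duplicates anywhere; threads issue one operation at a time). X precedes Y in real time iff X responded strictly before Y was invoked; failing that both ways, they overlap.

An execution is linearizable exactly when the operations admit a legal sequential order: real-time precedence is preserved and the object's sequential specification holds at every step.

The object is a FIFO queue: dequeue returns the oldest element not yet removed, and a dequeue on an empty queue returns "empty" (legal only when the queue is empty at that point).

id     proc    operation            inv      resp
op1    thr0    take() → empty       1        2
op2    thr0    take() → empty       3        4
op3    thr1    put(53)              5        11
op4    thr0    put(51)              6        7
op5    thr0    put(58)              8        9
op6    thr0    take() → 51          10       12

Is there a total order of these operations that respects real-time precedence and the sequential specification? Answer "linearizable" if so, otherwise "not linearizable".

linearizable

witness order: op1, op2, op4, op3, op5, op6
step 1: op1 take() → empty — queue <>
step 2: op2 take() → empty — queue <>
step 3: op4 put(51) — queue <51>
step 4: op3 put(53) — queue <51,53>
step 5: op5 put(58) — queue <51,53,58>
step 6: op6 take() → 51 — queue <53,58>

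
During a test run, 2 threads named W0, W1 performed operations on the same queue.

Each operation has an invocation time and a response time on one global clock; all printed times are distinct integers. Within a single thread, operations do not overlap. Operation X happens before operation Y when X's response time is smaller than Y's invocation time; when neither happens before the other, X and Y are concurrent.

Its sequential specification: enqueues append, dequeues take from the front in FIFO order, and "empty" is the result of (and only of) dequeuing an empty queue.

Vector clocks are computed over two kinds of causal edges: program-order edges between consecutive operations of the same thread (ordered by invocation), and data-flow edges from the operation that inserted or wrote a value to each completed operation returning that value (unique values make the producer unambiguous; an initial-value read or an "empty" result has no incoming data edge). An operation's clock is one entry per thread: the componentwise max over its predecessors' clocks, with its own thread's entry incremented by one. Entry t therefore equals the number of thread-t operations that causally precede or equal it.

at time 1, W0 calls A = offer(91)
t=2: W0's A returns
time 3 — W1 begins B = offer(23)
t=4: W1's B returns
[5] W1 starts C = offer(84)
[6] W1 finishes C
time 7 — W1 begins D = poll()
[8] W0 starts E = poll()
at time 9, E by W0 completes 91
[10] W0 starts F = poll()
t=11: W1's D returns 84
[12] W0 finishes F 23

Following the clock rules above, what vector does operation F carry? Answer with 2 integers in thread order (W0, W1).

(3, 1)

no predecessors for B (invoked 3): W1 increments from zero → (0, 1)
no predecessors for A (invoked 1): W0 increments from zero → (1, 0)
C, invoked 5, takes VC(B)=(0, 1) under max, adds 1 for W1 → (0, 2)
E, invoked 8, takes VC(A)=(1, 0) under max, adds 1 for W0 → (2, 0)
D, invoked 7, takes VC(C)=(0, 2) under max, adds 1 for W1 → (0, 3)
F, invoked 10, takes VC(B)=(0, 1), VC(E)=(2, 0) under max, adds 1 for W0 → (3, 1)
target: VC(F) = (3, 1)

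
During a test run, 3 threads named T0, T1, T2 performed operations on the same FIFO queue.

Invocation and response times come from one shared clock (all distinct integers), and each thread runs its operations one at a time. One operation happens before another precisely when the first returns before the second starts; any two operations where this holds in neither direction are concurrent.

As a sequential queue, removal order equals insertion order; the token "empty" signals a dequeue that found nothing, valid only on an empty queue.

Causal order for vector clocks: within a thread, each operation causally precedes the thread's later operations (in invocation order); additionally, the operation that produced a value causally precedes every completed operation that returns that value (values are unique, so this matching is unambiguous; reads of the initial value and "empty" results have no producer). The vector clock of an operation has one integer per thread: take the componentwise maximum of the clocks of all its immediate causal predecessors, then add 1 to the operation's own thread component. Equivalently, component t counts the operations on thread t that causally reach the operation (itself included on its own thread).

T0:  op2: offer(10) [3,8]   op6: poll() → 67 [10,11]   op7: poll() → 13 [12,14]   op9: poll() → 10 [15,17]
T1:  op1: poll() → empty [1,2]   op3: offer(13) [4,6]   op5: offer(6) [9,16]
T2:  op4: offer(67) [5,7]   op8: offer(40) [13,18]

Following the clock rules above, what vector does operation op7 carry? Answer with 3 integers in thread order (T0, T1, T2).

no predecessors for op4 (invoked 5): T2 increments from zero → (0, 0, 1)
no predecessors for op1 (invoked 1): T1 increments from zero → (0, 1, 0)
no predecessors for op2 (invoked 3): T0 increments from zero → (1, 0, 0)
VC(op8, invoked at 13): max of VC(op4)=(0, 0, 1), then +1 on thread T2 → (0, 0, 2)
VC(op3, invoked at 4): max of VC(op1)=(0, 1, 0), then +1 on thread T1 → (0, 2, 0)
VC(op5, invoked at 9): max of VC(op3)=(0, 2, 0), then +1 on thread T1 → (0, 3, 0)
VC(op6, invoked at 10): max of VC(op2)=(1, 0, 0), VC(op4)=(0, 0, 1), then +1 on thread T0 → (2, 0, 1)
VC(op7, invoked at 12): max of VC(op3)=(0, 2, 0), VC(op6)=(2, 0, 1), then +1 on thread T0 → (3, 2, 1)
VC(op9, invoked at 15): max of VC(op2)=(1, 0, 0), VC(op7)=(3, 2, 1), then +1 on thread T0 → (4, 2, 1)
target: VC(op7) = (3, 2, 1)

(3, 2, 1)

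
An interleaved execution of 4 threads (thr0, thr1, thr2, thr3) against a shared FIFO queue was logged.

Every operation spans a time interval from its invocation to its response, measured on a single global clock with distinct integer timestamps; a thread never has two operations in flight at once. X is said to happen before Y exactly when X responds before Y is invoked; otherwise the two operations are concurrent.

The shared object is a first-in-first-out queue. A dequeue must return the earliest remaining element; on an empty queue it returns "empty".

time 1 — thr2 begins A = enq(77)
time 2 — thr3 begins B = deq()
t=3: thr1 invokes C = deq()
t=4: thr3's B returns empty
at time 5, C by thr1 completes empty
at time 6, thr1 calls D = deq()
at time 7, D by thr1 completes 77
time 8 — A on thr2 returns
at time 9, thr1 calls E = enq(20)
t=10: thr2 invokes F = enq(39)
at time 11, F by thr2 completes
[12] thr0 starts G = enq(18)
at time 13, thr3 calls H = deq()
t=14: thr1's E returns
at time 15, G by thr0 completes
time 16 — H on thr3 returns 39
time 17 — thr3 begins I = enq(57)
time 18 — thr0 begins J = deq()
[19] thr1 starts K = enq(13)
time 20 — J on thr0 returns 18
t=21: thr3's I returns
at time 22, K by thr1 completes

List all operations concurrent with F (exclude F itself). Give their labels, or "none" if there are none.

concurrent with F ([10,11]): every op whose interval crosses 10..11
A [1,8]: before
B [2,4]: before
C [3,5]: before
D [6,7]: before
E [9,14]: concurrent
G [12,15]: after
H [13,16]: after
I [17,21]: after
J [18,20]: after
K [19,22]: after

E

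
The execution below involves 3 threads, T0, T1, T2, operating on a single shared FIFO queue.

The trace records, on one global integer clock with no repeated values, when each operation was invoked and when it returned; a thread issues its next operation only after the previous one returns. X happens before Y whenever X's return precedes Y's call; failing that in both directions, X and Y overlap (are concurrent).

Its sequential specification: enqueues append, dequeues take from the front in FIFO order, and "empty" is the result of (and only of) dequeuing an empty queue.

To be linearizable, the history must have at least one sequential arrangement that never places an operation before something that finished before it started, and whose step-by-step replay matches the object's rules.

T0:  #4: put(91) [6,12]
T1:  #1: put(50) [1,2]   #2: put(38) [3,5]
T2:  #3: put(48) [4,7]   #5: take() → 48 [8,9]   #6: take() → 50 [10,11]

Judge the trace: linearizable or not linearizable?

events 1..8 are fine; event 9 — the response of #5 at time 9 — makes the prefix non-linearizable
2 orders of the 4 completed FIFO queue ops respect real time; none is legal
every completion of the 1 pending operation (#4) was checked; none linearizes
for example #1, #2, #3, #5 (pending dropped) fails at step 4: #5 take() → 48 is not legal there
for example #1, #3, #2, #5 (pending dropped) fails at step 4: #5 take() → 48 is not legal there

not linearizable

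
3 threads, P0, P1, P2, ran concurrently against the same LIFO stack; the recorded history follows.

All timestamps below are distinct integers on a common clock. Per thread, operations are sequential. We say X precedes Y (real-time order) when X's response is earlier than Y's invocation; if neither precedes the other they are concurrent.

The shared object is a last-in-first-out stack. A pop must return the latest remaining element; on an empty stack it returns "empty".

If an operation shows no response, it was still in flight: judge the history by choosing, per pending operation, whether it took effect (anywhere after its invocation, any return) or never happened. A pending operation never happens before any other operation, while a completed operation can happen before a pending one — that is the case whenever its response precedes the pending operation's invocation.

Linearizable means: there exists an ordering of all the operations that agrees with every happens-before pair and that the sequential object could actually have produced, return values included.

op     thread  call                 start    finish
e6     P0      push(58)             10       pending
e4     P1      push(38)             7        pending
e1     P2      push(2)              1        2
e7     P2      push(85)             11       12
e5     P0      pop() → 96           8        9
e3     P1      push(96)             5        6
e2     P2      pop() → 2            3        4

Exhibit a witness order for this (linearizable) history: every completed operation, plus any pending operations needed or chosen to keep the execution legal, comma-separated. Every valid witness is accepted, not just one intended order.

after step 1 (e1 push(2)): stack <2>
after step 2 (e2 pop() → 2): stack <>
after step 3 (e3 push(96)): stack <96>
after step 4 (e5 pop() → 96): stack <>
after step 5 (e4 push(38) (pending, included)): stack <38>
after step 6 (e6 push(58) (pending, included)): stack <38,58>
after step 7 (e7 push(85)): stack <38,58,85>

e1, e2, e3, e5, e4, e6, e7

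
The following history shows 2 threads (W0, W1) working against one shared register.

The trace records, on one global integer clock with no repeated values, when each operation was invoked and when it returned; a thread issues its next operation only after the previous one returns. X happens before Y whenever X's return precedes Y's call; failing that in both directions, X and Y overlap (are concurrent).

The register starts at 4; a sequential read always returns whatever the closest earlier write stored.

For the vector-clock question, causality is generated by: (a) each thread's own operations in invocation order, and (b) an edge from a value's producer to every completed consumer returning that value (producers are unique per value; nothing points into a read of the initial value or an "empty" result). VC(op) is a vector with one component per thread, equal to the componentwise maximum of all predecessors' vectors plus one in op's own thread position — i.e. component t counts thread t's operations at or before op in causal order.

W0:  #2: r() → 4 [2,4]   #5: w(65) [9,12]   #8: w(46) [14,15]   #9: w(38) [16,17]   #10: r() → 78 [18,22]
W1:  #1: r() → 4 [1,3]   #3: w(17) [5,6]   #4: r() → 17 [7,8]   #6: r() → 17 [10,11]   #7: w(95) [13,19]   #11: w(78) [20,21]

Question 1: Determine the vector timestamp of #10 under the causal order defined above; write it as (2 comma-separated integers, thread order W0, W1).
(5, 6)

no predecessors for #1 (invoked 1): W1 increments from zero → (0, 1)
no predecessors for #2 (invoked 2): W0 increments from zero → (1, 0)
from VC(#1)=(0, 1), #3 (invoked 5) maxes components and bumps W1 → (0, 2)
from VC(#2)=(1, 0), #5 (invoked 9) maxes components and bumps W0 → (2, 0)
from VC(#3)=(0, 2), #4 (invoked 7) maxes components and bumps W1 → (0, 3)
from VC(#5)=(2, 0), #8 (invoked 14) maxes components and bumps W0 → (3, 0)
from VC(#3)=(0, 2), VC(#4)=(0, 3), #6 (invoked 10) maxes components and bumps W1 → (0, 4)
from VC(#8)=(3, 0), #9 (invoked 16) maxes components and bumps W0 → (4, 0)
from VC(#6)=(0, 4), #7 (invoked 13) maxes components and bumps W1 → (0, 5)
from VC(#7)=(0, 5), #11 (invoked 20) maxes components and bumps W1 → (0, 6)
from VC(#9)=(4, 0), VC(#11)=(0, 6), #10 (invoked 18) maxes components and bumps W0 → (5, 6)
target: VC(#10) = (5, 6)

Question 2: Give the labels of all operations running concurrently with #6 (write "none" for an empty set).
#5

#6 runs from 10 to 11; window-overlapping ops are concurrent
#1 [1,3]: before
#2 [2,4]: before
#3 [5,6]: before
#4 [7,8]: before
#5 [9,12]: concurrent
#7 [13,19]: after
#8 [14,15]: after
#9 [16,17]: after
#10 [18,22]: after
#11 [20,21]: after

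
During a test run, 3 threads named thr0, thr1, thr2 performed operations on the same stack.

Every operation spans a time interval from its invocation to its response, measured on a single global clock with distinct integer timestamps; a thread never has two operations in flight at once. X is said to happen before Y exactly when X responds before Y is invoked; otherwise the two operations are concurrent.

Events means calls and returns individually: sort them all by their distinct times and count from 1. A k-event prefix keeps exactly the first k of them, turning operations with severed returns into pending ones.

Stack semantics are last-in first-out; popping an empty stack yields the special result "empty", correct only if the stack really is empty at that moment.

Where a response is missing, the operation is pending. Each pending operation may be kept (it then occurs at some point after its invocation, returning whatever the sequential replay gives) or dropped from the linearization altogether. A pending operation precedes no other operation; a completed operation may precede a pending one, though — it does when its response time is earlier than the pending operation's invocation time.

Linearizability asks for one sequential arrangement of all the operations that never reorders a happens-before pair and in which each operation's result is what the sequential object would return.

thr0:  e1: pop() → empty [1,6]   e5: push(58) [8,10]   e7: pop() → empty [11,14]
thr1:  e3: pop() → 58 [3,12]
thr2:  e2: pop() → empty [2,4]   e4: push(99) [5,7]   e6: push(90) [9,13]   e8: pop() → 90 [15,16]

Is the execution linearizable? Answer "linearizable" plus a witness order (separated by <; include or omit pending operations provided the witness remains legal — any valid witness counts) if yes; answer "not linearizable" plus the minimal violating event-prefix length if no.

not linearizable — minimal violating prefix: 14 events

already the first 14 events (up to e7's response at time 14) admit no linearization; the first 13 still do
every one of the 63 real-time-consistent orders over 7 completed stack ops fails the sequential spec
one such order, e1, e2, e3, e4, e5, e6, e7, breaks at step 3 where e3 pop() → 58 is illegal
one such order, e1, e2, e3, e4, e5, e7, e6, breaks at step 3 where e3 pop() → 58 is illegal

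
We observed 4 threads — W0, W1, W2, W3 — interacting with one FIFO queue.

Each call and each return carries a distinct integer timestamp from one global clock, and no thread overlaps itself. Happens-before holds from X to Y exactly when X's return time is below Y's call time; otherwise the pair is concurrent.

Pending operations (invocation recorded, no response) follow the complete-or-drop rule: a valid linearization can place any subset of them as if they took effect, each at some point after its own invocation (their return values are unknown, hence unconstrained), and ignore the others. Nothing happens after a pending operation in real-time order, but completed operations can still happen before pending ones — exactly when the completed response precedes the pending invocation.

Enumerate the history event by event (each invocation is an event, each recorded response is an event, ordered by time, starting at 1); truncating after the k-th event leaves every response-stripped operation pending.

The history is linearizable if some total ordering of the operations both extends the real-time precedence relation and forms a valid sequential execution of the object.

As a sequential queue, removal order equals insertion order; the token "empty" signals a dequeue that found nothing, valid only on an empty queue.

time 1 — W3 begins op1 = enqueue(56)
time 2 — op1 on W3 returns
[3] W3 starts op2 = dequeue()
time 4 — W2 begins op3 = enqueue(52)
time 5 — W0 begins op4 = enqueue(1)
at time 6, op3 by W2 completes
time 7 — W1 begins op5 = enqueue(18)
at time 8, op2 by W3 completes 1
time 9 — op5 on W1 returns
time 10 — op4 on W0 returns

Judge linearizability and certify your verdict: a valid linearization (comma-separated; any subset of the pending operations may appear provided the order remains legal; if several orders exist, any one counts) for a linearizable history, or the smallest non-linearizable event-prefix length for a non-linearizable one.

not linearizable — minimal violating prefix: 8 events

events 1..7 are fine; event 8 — the response of op2 at time 8 — makes the prefix non-linearizable
no legal order exists: 2 real-time-consistent candidates over 3 completed FIFO queue operations, all rejected
no escape via the 2 pending operations (op4, op5): every completion choice fails
e.g. op1, op2, op3 (pending dropped): illegal at step 2, since op2 dequeue() → 1 cannot apply there
e.g. op1, op3, op2 (pending dropped): illegal at step 3, since op2 dequeue() → 1 cannot apply there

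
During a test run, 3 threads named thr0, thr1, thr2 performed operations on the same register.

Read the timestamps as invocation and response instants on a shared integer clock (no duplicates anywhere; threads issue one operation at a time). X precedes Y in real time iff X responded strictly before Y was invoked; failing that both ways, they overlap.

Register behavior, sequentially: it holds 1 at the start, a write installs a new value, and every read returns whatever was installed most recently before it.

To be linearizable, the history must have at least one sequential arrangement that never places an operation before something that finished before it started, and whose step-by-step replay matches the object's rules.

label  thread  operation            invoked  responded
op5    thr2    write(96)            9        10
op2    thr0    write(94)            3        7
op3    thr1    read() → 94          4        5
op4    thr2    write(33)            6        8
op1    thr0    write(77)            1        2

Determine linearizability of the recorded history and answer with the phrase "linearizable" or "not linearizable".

witness order: op1, op2, op3, op4, op5
after step 1 (op1 write(77)): value 77
after step 2 (op2 write(94)): value 94
after step 3 (op3 read() → 94): value 94
after step 4 (op4 write(33)): value 33
after step 5 (op5 write(96)): value 96

linearizable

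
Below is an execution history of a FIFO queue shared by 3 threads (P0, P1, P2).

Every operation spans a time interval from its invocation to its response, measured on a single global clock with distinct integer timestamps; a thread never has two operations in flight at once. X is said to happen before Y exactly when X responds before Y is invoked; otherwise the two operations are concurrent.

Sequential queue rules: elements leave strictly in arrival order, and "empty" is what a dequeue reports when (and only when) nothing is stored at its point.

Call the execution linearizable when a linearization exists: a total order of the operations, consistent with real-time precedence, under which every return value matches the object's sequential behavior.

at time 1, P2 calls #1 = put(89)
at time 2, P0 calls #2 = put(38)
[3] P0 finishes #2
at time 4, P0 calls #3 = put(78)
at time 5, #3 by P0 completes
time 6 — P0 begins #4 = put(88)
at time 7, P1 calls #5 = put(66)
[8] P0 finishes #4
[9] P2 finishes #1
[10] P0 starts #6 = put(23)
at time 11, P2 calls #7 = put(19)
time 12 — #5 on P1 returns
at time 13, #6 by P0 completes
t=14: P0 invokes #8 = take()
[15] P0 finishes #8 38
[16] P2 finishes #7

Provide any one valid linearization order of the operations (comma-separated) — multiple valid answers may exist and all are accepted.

#2, #1, #3, #4, #5, #6, #7, #8

after step 1 (#2 put(38)): queue <38>
after step 2 (#1 put(89)): queue <38,89>
after step 3 (#3 put(78)): queue <38,89,78>
after step 4 (#4 put(88)): queue <38,89,78,88>
after step 5 (#5 put(66)): queue <38,89,78,88,66>
after step 6 (#6 put(23)): queue <38,89,78,88,66,23>
after step 7 (#7 put(19)): queue <38,89,78,88,66,23,19>
after step 8 (#8 take() → 38): queue <89,78,88,66,23,19>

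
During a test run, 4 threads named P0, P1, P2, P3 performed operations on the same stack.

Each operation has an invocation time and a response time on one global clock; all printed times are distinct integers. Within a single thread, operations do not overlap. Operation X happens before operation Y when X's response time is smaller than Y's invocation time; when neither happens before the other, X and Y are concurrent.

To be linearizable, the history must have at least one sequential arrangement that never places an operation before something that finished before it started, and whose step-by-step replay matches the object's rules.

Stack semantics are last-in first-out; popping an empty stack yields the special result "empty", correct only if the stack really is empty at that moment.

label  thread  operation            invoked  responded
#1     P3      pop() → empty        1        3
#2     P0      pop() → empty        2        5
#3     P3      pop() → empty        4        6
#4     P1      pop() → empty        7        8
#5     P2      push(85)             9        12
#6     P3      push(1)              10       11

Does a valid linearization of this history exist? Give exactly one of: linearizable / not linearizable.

one valid linearization: #1, #2, #3, #4, #5, #6
after step 1 (#1 pop() → empty): stack <>
after step 2 (#2 pop() → empty): stack <>
after step 3 (#3 pop() → empty): stack <>
after step 4 (#4 pop() → empty): stack <>
after step 5 (#5 push(85)): stack <85>
after step 6 (#6 push(1)): stack <85,1>

linearizable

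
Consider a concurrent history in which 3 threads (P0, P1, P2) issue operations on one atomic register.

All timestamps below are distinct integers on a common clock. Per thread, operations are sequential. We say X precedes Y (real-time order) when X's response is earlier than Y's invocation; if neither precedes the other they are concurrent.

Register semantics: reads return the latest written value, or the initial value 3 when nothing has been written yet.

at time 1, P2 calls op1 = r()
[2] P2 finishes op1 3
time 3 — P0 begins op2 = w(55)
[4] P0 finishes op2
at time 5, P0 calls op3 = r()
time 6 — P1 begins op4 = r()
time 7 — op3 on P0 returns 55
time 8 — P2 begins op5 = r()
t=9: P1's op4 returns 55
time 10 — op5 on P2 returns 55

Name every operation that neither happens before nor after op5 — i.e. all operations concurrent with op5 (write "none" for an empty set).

op5 spans [8,10]; an op avoiding the whole window 8..10 is ordered, any other is concurrent
op1 [1,2]: before
op2 [3,4]: before
op3 [5,7]: before
op4 [6,9]: concurrent

op4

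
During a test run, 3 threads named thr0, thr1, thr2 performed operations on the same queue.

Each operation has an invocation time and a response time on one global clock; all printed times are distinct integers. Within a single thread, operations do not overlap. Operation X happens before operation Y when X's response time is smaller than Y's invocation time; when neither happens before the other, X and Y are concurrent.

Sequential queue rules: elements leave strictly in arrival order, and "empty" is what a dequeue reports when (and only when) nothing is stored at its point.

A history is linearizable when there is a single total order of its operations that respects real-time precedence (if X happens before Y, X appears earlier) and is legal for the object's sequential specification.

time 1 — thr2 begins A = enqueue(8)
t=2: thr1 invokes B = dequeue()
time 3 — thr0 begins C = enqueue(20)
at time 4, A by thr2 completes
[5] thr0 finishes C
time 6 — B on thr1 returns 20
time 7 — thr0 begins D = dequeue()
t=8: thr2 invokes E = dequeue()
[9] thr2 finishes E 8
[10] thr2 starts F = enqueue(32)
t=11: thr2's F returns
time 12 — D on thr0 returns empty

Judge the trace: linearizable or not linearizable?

a witness: C, A, B, E, D, F
after step 1 (C enqueue(20)): queue <20>
after step 2 (A enqueue(8)): queue <20,8>
after step 3 (B dequeue() → 20): queue <8>
after step 4 (E dequeue() → 8): queue <>
after step 5 (D dequeue() → empty): queue <>
after step 6 (F enqueue(32)): queue <32>

linearizable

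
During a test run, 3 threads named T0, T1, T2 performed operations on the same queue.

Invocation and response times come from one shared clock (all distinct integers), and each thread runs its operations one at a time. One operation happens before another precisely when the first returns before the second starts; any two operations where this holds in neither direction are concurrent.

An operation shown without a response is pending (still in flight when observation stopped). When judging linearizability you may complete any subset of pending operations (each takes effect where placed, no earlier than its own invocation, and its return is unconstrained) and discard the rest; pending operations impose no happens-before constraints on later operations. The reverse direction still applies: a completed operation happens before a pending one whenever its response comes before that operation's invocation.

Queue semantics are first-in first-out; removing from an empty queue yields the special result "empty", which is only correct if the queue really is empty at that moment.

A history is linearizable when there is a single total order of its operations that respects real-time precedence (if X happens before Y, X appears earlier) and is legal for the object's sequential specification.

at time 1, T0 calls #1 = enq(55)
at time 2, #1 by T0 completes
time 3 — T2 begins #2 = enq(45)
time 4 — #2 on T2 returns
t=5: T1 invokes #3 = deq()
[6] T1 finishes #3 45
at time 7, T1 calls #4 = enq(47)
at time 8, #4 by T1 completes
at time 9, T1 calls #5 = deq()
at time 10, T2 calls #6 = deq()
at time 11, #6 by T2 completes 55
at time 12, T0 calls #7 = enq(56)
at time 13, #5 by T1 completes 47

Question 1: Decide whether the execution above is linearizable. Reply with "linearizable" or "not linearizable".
through event 5 a valid linearization exists; event 6 (#3 responding at time 6) ends that
exactly one order of the 3 completed ops respects real time; the queue replay fails
e.g. #1, #2, #3: illegal at step 3, since #3 deq() → 45 cannot apply there

not linearizable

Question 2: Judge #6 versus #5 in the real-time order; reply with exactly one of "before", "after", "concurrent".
Answer: concurrent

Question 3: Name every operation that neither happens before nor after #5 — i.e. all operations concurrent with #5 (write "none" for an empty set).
Answer: #6, #7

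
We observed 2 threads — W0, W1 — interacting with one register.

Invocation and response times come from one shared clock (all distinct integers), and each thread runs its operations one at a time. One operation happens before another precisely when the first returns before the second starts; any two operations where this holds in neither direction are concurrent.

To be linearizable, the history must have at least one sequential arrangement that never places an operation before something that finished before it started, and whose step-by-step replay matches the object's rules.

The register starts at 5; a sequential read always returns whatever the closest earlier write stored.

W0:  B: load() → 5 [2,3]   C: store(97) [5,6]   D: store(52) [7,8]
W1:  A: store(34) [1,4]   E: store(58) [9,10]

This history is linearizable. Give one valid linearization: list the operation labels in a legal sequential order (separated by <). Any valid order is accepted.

B < A < C < D < E

1. B load() → 5, leaving value 5
2. A store(34), leaving value 34
3. C store(97), leaving value 97
4. D store(52), leaving value 52
5. E store(58), leaving value 58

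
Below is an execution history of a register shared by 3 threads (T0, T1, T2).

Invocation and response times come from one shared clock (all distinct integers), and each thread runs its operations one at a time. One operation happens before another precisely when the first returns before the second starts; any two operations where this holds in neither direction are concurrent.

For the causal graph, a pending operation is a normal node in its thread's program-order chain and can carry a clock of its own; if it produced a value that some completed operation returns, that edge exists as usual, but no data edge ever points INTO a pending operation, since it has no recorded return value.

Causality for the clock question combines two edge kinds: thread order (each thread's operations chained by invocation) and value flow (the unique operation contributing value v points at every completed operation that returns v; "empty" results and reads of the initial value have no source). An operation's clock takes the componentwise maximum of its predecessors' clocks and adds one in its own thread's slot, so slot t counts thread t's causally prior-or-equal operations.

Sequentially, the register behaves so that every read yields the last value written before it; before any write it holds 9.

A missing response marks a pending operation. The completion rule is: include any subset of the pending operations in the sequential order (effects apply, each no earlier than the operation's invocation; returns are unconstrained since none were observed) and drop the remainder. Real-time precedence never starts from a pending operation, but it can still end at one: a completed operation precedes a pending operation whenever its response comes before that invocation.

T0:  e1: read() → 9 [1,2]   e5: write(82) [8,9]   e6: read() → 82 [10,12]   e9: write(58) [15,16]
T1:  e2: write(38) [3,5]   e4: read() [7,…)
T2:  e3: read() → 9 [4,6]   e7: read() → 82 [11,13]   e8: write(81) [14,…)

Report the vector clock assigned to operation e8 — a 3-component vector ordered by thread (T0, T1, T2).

e3, invoked 4, has no incoming edges; only T2's bump applies → (0, 0, 1)
e2, invoked 3, has no incoming edges; only T1's bump applies → (0, 1, 0)
e1, invoked 1, has no incoming edges; only T0's bump applies → (1, 0, 0)
invoked at 7, e4 merges VC(e2)=(0, 1, 0) and bumps T1's slot → (0, 2, 0)
invoked at 8, e5 merges VC(e1)=(1, 0, 0) and bumps T0's slot → (2, 0, 0)
invoked at 10, e6 merges VC(e5)=(2, 0, 0) and bumps T0's slot → (3, 0, 0)
invoked at 11, e7 merges VC(e3)=(0, 0, 1), VC(e5)=(2, 0, 0) and bumps T2's slot → (2, 0, 2)
invoked at 15, e9 merges VC(e6)=(3, 0, 0) and bumps T0's slot → (4, 0, 0)
invoked at 14, e8 merges VC(e7)=(2, 0, 2) and bumps T2's slot → (2, 0, 3)
target: VC(e8) = (2, 0, 3)

(2, 0, 3)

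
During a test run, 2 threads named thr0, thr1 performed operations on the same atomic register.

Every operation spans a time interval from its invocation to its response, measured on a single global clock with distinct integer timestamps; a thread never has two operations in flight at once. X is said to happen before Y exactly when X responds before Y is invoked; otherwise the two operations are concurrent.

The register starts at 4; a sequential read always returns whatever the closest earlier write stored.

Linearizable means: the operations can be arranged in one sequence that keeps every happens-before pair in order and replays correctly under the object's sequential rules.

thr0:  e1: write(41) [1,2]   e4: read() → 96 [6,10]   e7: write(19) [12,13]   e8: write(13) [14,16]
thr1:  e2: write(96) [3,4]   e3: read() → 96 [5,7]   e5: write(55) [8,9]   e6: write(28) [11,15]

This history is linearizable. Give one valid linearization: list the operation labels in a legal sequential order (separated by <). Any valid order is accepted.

e1 < e2 < e3 < e4 < e5 < e6 < e7 < e8

step 1: e1 write(41) — value 41
step 2: e2 write(96) — value 96
step 3: e3 read() → 96 — value 96
step 4: e4 read() → 96 — value 96
step 5: e5 write(55) — value 55
step 6: e6 write(28) — value 28
step 7: e7 write(19) — value 19
step 8: e8 write(13) — value 13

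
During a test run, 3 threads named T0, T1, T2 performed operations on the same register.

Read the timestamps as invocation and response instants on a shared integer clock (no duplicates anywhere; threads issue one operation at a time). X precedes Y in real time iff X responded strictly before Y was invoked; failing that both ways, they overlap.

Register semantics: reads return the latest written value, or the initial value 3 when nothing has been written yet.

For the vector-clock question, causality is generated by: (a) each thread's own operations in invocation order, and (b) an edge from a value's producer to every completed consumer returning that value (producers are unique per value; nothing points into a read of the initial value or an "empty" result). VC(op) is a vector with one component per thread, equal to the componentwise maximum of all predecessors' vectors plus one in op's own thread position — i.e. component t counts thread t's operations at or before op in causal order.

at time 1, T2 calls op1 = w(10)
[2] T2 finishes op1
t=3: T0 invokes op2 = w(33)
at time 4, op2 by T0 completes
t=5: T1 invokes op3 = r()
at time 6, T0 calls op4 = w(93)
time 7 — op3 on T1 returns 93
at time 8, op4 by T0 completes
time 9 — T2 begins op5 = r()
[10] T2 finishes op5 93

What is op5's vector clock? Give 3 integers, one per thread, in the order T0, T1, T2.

invoked at 1, op1 has no predecessors; its own T2 bump gives (0, 0, 1)
invoked at 3, op2 has no predecessors; its own T0 bump gives (1, 0, 0)
from VC(op2)=(1, 0, 0), op4 (invoked 6) maxes components and bumps T0 → (2, 0, 0)
from VC(op4)=(2, 0, 0), op3 (invoked 5) maxes components and bumps T1 → (2, 1, 0)
from VC(op1)=(0, 0, 1), VC(op4)=(2, 0, 0), op5 (invoked 9) maxes components and bumps T2 → (2, 0, 2)
target: VC(op5) = (2, 0, 2)

(2, 0, 2)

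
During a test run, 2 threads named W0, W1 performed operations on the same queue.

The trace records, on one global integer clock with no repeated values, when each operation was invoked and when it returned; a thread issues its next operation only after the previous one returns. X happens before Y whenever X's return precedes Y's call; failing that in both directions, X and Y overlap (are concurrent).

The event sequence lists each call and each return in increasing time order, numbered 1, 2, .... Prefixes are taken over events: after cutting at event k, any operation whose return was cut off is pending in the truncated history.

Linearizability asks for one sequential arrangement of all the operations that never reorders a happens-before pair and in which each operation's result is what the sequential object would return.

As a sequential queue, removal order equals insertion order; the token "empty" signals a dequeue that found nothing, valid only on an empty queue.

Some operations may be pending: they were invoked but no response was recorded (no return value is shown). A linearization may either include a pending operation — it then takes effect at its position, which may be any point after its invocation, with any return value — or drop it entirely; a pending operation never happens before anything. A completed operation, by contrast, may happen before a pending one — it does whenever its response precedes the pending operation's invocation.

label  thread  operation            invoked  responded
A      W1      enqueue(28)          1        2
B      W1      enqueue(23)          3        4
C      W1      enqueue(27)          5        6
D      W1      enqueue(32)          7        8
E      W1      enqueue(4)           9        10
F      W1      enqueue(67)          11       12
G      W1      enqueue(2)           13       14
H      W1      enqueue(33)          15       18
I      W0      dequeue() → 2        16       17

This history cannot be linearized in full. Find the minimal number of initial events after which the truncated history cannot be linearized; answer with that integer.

17

a valid linearization of events 1..16 exists, for instance A, B, C, D, E, F, G:
1. A enqueue(28), leaving queue <28>
2. B enqueue(23), leaving queue <28,23>
3. C enqueue(27), leaving queue <28,23,27>
4. D enqueue(32), leaving queue <28,23,27,32>
5. E enqueue(4), leaving queue <28,23,27,32,4>
6. F enqueue(67), leaving queue <28,23,27,32,4,67>
7. G enqueue(2), leaving queue <28,23,27,32,4,67,2>
with event 17 included (I responding at time 17), all real-time-consistent orders fail
completion choices over the 1 pending operation (H) were checked; none helps
one such order, A, B, C, D, E, F, G, I (pending dropped), breaks at step 8 where I dequeue() → 2 is illegal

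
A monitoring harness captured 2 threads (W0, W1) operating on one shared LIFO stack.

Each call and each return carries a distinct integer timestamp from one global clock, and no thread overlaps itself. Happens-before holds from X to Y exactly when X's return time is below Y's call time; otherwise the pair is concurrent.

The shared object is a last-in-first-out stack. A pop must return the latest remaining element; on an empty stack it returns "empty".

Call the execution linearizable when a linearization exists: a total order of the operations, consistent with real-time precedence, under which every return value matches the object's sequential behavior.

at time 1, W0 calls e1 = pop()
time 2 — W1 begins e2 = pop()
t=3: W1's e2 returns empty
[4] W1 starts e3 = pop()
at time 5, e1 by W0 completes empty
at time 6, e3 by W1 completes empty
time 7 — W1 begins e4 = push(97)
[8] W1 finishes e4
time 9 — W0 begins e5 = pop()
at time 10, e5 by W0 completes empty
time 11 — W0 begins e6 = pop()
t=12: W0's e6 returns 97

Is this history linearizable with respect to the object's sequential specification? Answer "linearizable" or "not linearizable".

the violation lands at event 10, e5's response at time 10: events 1..9 linearize, events 1..10 do not
real-time-consistent orders of the 5 completed operations: 3 — all fail the LIFO stack replay
sample order e1, e2, e3, e4, e5 stalls at step 5 — e5 pop() → empty has no legal effect
sample order e2, e1, e3, e4, e5 stalls at step 5 — e5 pop() → empty has no legal effect

not linearizable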